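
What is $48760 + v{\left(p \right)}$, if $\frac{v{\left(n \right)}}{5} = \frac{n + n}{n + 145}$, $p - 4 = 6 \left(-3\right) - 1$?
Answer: $\frac{633865}{13} \approx 48759.0$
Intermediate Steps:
$p = -15$ ($p = 4 + \left(6 \left(-3\right) - 1\right) = 4 - 19 = -15$)
$v{\left(n \right)} = \frac{10 n}{145 + n}$ ($v{\left(n \right)} = 5 \frac{n + n}{n + 145} = 5 \frac{2 n}{145 + n} = \frac{10 n}{145 + n}$)
$48760 + v{\left(p \right)} = 48760 + 10 \left(-15\right) \frac{1}{145 - 15} = 48760 + 10 \left(-15\right) \frac{1}{130} = 48760 - \frac{15}{13} = \frac{633865}{13}$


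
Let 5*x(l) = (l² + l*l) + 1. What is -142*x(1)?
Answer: -426/5 ≈ -85.200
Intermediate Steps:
x(l) = ⅕ + 2*l²/5 (x(l) = ((l² + l*l) + 1)/5 = ((l² + l²) + 1)/5 = (2*l² + 1)/5 = (1 + 2*l²)/5 = ⅕ + 2*l²/5)
-142*x(1) = -142*(⅕ + (⅖)*1²) = -142*(⅕ + (⅖)*1) = -142*(⅕ + ⅖) = -142*⅗ = -426/5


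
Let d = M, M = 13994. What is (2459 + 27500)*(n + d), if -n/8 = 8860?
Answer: -1704247674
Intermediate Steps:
n = -70880 (n = -8*8860 = -70880)
d = 13994
(2459 + 27500)*(n + d) = (2459 + 27500)*(-70880 + 13994) = 29959*(-56886) = -1704247674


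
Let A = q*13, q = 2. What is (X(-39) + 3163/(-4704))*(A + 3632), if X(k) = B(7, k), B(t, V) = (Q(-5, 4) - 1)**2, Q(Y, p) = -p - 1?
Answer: 303945049/2352 ≈ 1.2923e+5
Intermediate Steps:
Q(Y, p) = -1 - p
B(t, V) = 36 (B(t, V) = ((-1 - 1*4) - 1)**2 = ((-1 - 4) - 1)**2 = (-5 - 1)**2 = (-6)**2 = 36)
X(k) = 36
A = 26 (A = 2*13 = 26)
(X(-39) + 3163/(-4704))*(A + 3632) = (36 + 3163/(-4704))*(26 + 3632) = (36 + 3163*(-1/4704))*3658 = (36 - 3163/4704)*3658 = (166181/4704)*3658 = 303945049/2352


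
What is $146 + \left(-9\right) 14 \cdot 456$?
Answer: $-57310$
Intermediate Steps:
$146 + \left(-9\right) 14 \cdot 456 = 146 - 57456 = -57310$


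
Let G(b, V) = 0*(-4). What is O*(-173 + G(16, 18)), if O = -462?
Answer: 79926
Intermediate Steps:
G(b, V) = 0
O*(-173 + G(16, 18)) = -462*(-173 + 0) = -462*(-173) = 79926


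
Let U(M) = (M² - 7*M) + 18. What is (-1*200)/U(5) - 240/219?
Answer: -1905/73 ≈ -26.096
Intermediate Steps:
U(M) = 18 + M² - 7*M
(-1*200)/U(5) - 240/219 = (-1*200)/(18 + 5² - 7*5) - 240/219 = -200/(18 + 25 - 35) - 240*1/219 = -200/8 - 80/73 = -200*⅛ - 80/73 = -25 - 80/73 = -1905/73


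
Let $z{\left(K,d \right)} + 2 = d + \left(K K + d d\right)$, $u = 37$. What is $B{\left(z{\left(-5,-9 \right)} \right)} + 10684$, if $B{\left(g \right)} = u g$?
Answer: $14199$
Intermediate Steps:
$z{\left(K,d \right)} = -2 + d + K^{2} + d^{2}$ ($z{\left(K,d \right)} = -2 + \left(d + \left(K K + d d\right)\right) = -2 + \left(d + \left(K^{2} + d^{2}\right)\right) = -2 + \left(d + K^{2} + d^{2}\right) = -2 + d + K^{2} + d^{2}$)
$B{\left(g \right)} = 37 g$
$B{\left(z{\left(-5,-9 \right)} \right)} + 10684 = 37 \left(-2 - 9 + \left(-5\right)^{2} + \left(-9\right)^{2}\right) + 10684 = 37 \left(-2 - 9 + 25 + 81\right) + 10684 = 37 \cdot 95 + 10684 = 3515 + 10684 = 14199$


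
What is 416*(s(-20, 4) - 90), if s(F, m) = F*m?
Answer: -70720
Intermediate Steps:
416*(s(-20, 4) - 90) = 416*(-20*4 - 90) = 416*(-80 - 90) = 416*(-170) = -70720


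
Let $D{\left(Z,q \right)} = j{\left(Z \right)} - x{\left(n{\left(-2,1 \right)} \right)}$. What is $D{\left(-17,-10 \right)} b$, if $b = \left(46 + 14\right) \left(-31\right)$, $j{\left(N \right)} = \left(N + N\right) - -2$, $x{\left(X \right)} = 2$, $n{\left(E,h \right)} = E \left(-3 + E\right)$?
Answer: $63240$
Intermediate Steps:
$j{\left(N \right)} = 2 + 2 N$ ($j{\left(N \right)} = 2 N + 2 = 2 + 2 N$)
$D{\left(Z,q \right)} = 2 Z$ ($D{\left(Z,q \right)} = \left(2 + 2 Z\right) - 2 = 2 Z$)
$b = -1860$ ($b = 60 \left(-31\right) = -1860$)
$D{\left(-17,-10 \right)} b = 2 \left(-17\right) \left(-1860\right) = \left(-34\right) \left(-1860\right) = 63240$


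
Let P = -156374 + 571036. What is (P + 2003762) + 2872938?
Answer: 5291362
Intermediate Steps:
P = 414662
(P + 2003762) + 2872938 = (414662 + 2003762) + 2872938 = 2418424 + 2872938 = 5291362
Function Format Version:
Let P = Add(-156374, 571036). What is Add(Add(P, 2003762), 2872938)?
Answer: 5291362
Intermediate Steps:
P = 414662
Add(Add(P, 2003762), 2872938) = Add(Add(414662, 2003762), 2872938) = Add(2418424, 2872938) = 5291362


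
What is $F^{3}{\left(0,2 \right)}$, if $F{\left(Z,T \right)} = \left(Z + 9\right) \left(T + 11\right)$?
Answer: $1601613$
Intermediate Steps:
$F{\left(Z,T \right)} = \left(9 + Z\right) \left(11 + T\right)$
$F^{3}{\left(0,2 \right)} = \left(99 + 9 \cdot 2 + 11 \cdot 0 + 2 \cdot 0\right)^{3} = \left(99 + 18 + 0 + 0\right)^{3} = 117^{3} = 1601613$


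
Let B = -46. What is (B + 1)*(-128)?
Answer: 5760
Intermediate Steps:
(B + 1)*(-128) = (-46 + 1)*(-128) = -45*(-128) = 5760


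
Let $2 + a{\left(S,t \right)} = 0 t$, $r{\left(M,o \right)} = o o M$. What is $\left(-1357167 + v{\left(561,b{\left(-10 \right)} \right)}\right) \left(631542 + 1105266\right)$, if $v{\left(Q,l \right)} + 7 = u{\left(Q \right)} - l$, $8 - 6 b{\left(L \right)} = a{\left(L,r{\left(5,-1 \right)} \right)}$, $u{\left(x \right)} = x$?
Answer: $-2356179205984$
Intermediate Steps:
$r{\left(M,o \right)} = M o^{2}$ ($r{\left(M,o \right)} = o^{2} M = M o^{2}$)
$a{\left(S,t \right)} = -2$ ($a{\left(S,t \right)} = -2 + 0 t = -2 + 0 = -2$)
$b{\left(L \right)} = \frac{5}{3}$ ($b{\left(L \right)} = \frac{4}{3} - - \frac{1}{3} = \frac{4}{3} + \frac{1}{3} = \frac{5}{3}$)
$v{\left(Q,l \right)} = -7 + Q - l$ ($v{\left(Q,l \right)} = -7 + \left(Q - l\right) = -7 + Q - l$)
$\left(-1357167 + v{\left(561,b{\left(-10 \right)} \right)}\right) \left(631542 + 1105266\right) = \left(-1357167 - - \frac{1657}{3}\right) \left(631542 + 1105266\right) = \left(-1357167 - - \frac{1657}{3}\right) 1736808 = \left(-1357167 + \frac{1657}{3}\right) 1736808 = \left(- \frac{4069844}{3}\right) 1736808 = -2356179205984$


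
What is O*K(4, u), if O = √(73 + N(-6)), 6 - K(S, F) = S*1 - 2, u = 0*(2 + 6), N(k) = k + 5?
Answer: 24*√2 ≈ 33.941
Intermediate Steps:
N(k) = 5 + k
u = 0 (u = 0*8 = 0)
K(S, F) = 8 - S (K(S, F) = 6 - (S*1 - 2) = 6 - (S - 2) = 6 - (-2 + S) = 6 + (2 - S) = 8 - S)
O = 6*√2 (O = √(73 + (5 - 6)) = √(73 - 1) = √72 = 6*√2 ≈ 8.4853)
O*K(4, u) = (6*√2)*(8 - 1*4) = (6*√2)*(8 - 4) = (6*√2)*4 = 24*√2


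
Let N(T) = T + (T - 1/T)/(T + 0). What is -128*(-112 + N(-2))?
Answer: 14496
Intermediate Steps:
N(T) = T + (T - 1/T)/T
-128*(-112 + N(-2)) = -128*(-112 + (1 - 2 - 1/(-2)²)) = -128*(-112 + (1 - 2 - 1*¼)) = -128*(-112 + (1 - 2 - ¼)) = -128*(-112 - 5/4) = -128*(-453/4) = 14496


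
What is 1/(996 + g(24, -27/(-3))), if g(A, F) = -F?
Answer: 1/987 ≈ 0.0010132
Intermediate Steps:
1/(996 + g(24, -27/(-3))) = 1/(996 - (-27)/(-3)) = 1/(996 - (-27)*(-1)/3) = 1/(996 - 1*9) = 1/(996 - 9) = 1/987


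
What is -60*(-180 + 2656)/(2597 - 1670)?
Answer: -49520/309 ≈ -160.26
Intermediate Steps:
-60*(-180 + 2656)/(2597 - 1670) = -148560/927 = -60*2476/927 = -49520/309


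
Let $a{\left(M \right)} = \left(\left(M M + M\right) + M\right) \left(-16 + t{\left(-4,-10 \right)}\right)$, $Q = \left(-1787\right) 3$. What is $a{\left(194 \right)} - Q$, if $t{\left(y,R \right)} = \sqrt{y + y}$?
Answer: $-603023 + 76048 i \sqrt{2} \approx -6.0302 \cdot 10^{5} + 1.0755 \cdot 10^{5} i$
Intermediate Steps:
$t{\left(y,R \right)} = \sqrt{2} \sqrt{y}$ ($t{\left(y,R \right)} = \sqrt{2 y} = \sqrt{2} \sqrt{y}$)
$Q = -5361$
$a{\left(M \right)} = \left(-16 + 2 i \sqrt{2}\right) \left(M^{2} + 2 M\right)$ ($a{\left(M \right)} = \left(\left(M M + M\right) + M\right) \left(-16 + \sqrt{2} \sqrt{-4}\right) = \left(\left(M^{2} + M\right) + M\right) \left(-16 + \sqrt{2} \cdot 2 i\right) = \left(\left(M + M^{2}\right) + M\right) \left(-16 + 2 i \sqrt{2}\right) = \left(M^{2} + 2 M\right) \left(-16 + 2 i \sqrt{2}\right) = \left(-16 + 2 i \sqrt{2}\right) \left(M^{2} + 2 M\right)$)
$a{\left(194 \right)} - Q = 2 \cdot 194 \left(-16 - 1552 + 2 i \sqrt{2} + i 194 \sqrt{2}\right) - -5361 = 2 \cdot 194 \left(-16 - 1552 + 2 i \sqrt{2} + 194 i \sqrt{2}\right) + 5361 = 2 \cdot 194 \left(-1568 + 196 i \sqrt{2}\right) + 5361 = \left(-608384 + 76048 i \sqrt{2}\right) + 5361 = -603023 + 76048 i \sqrt{2}$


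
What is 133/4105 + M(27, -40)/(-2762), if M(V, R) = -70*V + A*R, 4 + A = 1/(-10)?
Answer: 3726288/5669005 ≈ 0.65731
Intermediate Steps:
A = -41/10 (A = -4 + 1/(-10) = -4 - ⅒ = -41/10 ≈ -4.1000)
M(V, R) = -70*V - 41*R/10
133/4105 + M(27, -40)/(-2762) = 133/4105 + (-70*27 - 41/10*(-40))/(-2762) = 133*(1/4105) + (-1890 + 164)*(-1/2762) = 133/4105 - 1726*(-1/2762) = 133/4105 + 863/1381 = 3726288/5669005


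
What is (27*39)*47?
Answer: 49491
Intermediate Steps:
(27*39)*47 = 1053*47 = 49491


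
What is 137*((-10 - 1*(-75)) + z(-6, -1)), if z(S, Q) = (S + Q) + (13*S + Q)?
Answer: -2877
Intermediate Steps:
z(S, Q) = 2*Q + 14*S (z(S, Q) = (Q + S) + (Q + 13*S) = 2*Q + 14*S)
137*((-10 - 1*(-75)) + z(-6, -1)) = 137*((-10 - 1*(-75)) + (2*(-1) + 14*(-6))) = 137*((-10 + 75) + (-2 - 84)) = 137*(65 - 86) = 137*(-21) = -2877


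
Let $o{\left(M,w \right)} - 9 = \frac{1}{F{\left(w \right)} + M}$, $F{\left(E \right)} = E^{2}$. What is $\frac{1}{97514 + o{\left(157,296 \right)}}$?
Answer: $\frac{87773}{8559886280} \approx 1.0254 \cdot 10^{-5}$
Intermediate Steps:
$o{\left(M,w \right)} = 9 + \frac{1}{M + w^{2}}$ ($o{\left(M,w \right)} = 9 + \frac{1}{w^{2} + M} = 9 + \frac{1}{M + w^{2}}$)
$\frac{1}{97514 + o{\left(157,296 \right)}} = \frac{1}{97514 + \frac{1 + 9 \cdot 157 + 9 \cdot 296^{2}}{157 + 296^{2}}} = \frac{1}{97514 + \frac{1 + 1413 + 9 \cdot 87616}{157 + 87616}} = \frac{1}{97514 + \frac{1 + 1413 + 788544}{87773}} = \frac{1}{97514 + \frac{1}{87773} \cdot 789958} = \frac{1}{97514 + \frac{789958}{87773}} = \frac{1}{\frac{8559886280}{87773}} = \frac{87773}{8559886280}$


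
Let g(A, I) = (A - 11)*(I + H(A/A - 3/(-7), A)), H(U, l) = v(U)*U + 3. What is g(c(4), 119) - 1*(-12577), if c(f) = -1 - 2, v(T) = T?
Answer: 75883/7 ≈ 10840.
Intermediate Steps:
c(f) = -3
H(U, l) = 3 + U² (H(U, l) = U*U + 3 = U² + 3 = 3 + U²)
g(A, I) = (-11 + A)*(247/49 + I) (g(A, I) = (A - 11)*(I + (3 + (A/A - 3/(-7))²)) = (-11 + A)*(I + (3 + (1 - 3*(-⅐))²)) = (-11 + A)*(I + (3 + (1 + 3/7)²)) = (-11 + A)*(I + (3 + (10/7)²)) = (-11 + A)*(I + (3 + 100/49)) = (-11 + A)*(I + 247/49) = (-11 + A)*(247/49 + I))
g(c(4), 119) - 1*(-12577) = (-2717/49 - 11*119 + (247/49)*(-3) - 3*119) - 1*(-12577) = (-2717/49 - 1309 - 741/49 - 357) + 12577 = -12156/7 + 12577 = 75883/7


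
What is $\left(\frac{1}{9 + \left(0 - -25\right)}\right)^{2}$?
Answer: $\frac{1}{1156} \approx 0.00086505$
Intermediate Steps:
$\left(\frac{1}{9 + \left(0 - -25\right)}\right)^{2} = \left(\frac{1}{9 + \left(0 + 25\right)}\right)^{2} = \left(\frac{1}{9 + 25}\right)^{2} = \left(\frac{1}{34}\right)^{2} = \frac{1}{1156}$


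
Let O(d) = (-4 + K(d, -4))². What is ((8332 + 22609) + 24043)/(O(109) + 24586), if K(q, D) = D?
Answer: 948/425 ≈ 2.2306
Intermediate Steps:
O(d) = 64 (O(d) = (-4 - 4)² = (-8)² = 64)
((8332 + 22609) + 24043)/(O(109) + 24586) = ((8332 + 22609) + 24043)/(64 + 24586) = (30941 + 24043)/24650 = 54984*(1/24650) = 948/425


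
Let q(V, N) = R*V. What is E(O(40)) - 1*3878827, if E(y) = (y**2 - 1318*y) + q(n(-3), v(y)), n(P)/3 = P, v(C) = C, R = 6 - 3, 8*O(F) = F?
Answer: -3885419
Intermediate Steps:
O(F) = F/8
R = 3
n(P) = 3*P
q(V, N) = 3*V
E(y) = -27 + y**2 - 1318*y (E(y) = (y**2 - 1318*y) + 3*(3*(-3)) = (y**2 - 1318*y) + 3*(-9) = (y**2 - 1318*y) - 27 = -27 + y**2 - 1318*y)
E(O(40)) - 1*3878827 = (-27 + ((1/8)*40)**2 - 659*40/4) - 1*3878827 = (-27 + 5**2 - 1318*5) - 3878827 = (-27 + 25 - 6590) - 3878827 = -6592 - 3878827 = -3885419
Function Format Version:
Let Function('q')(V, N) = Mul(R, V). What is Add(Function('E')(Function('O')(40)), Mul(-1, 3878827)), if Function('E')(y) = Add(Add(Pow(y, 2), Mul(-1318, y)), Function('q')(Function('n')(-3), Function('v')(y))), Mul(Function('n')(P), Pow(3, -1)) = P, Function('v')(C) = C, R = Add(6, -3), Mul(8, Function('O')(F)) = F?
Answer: -3885419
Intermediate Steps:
Function('O')(F) = Mul(Rational(1, 8), F)
R = 3
Function('n')(P) = Mul(3, P)
Function('q')(V, N) = Mul(3, V)
Function('E')(y) = Add(-27, Pow(y, 2), Mul(-1318, y)) (Function('E')(y) = Add(Add(Pow(y, 2), Mul(-1318, y)), Mul(3, Mul(3, -3))) = Add(Add(Pow(y, 2), Mul(-1318, y)), Mul(3, -9)) = Add(Add(Pow(y, 2), Mul(-1318, y)), -27) = Add(-27, Pow(y, 2), Mul(-1318, y)))
Add(Function('E')(Function('O')(40)), Mul(-1, 3878827)) = Add(Add(-27, Pow(Mul(Rational(1, 8), 40), 2), Mul(-1318, Mul(Rational(1, 8), 40))), Mul(-1, 3878827)) = Add(Add(-27, Pow(5, 2), Mul(-1318, 5)), -3878827) = Add(Add(-27, 25, -6590), -3878827) = Add(-6592, -3878827) = -3885419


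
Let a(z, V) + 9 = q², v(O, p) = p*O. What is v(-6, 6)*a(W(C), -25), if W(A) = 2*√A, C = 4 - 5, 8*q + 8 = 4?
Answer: 315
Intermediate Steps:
v(O, p) = O*p
q = -½ (q = -1 + (⅛)*4 = -1 + ½ = -½ ≈ -0.50000)
C = -1
a(z, V) = -35/4 (a(z, V) = -9 + (-½)² = -9 + ¼ = -35/4)
v(-6, 6)*a(W(C), -25) = -6*6*(-35/4) = -36*(-35/4) = 315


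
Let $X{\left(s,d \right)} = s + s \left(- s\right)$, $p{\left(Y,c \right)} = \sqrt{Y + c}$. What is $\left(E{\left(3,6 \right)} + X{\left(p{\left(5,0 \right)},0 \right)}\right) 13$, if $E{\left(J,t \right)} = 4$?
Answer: $-13 + 13 \sqrt{5} \approx 16.069$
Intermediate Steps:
$X{\left(s,d \right)} = s - s^{2}$
$\left(E{\left(3,6 \right)} + X{\left(p{\left(5,0 \right)},0 \right)}\right) 13 = \left(4 + \sqrt{5 + 0} \left(1 - \sqrt{5 + 0}\right)\right) 13 = \left(4 + \sqrt{5} \left(1 - \sqrt{5}\right)\right) 13 = 52 + 13 \sqrt{5} \left(1 - \sqrt{5}\right)$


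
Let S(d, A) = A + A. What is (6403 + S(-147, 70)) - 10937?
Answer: -4394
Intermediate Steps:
S(d, A) = 2*A
(6403 + S(-147, 70)) - 10937 = (6403 + 2*70) - 10937 = (6403 + 140) - 10937 = 6543 - 10937 = -4394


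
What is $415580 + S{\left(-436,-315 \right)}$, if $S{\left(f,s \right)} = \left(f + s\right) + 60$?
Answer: $414889$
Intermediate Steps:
$S{\left(f,s \right)} = 60 + f + s$
$415580 + S{\left(-436,-315 \right)} = 415580 - 691 = 414889$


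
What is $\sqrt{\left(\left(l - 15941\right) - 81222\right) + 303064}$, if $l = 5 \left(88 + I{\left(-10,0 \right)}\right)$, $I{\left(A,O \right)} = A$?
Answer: $\sqrt{206291} \approx 454.19$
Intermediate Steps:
$l = 390$ ($l = 5 \left(88 - 10\right) = 5 \cdot 78 = 390$)
$\sqrt{\left(\left(l - 15941\right) - 81222\right) + 303064} = \sqrt{\left(\left(390 - 15941\right) - 81222\right) + 303064} = \sqrt{\left(-15551 - 81222\right) + 303064} = \sqrt{-96773 + 303064} = \sqrt{206291}$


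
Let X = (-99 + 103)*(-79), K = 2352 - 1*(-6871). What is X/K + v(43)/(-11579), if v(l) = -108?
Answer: -2662880/106793117 ≈ -0.024935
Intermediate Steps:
K = 9223 (K = 2352 + 6871 = 9223)
X = -316 (X = 4*(-79) = -316)
X/K + v(43)/(-11579) = -316/9223 - 108/(-11579) = -316*1/9223 - 108*(-1/11579) = -316/9223 + 108/11579 = -2662880/106793117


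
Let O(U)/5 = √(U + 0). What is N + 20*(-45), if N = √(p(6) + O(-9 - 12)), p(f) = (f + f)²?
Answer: -900 + √(144 + 5*I*√21) ≈ -887.96 + 0.95171*I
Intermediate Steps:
O(U) = 5*√U (O(U) = 5*√(U + 0) = 5*√U)
p(f) = 4*f² (p(f) = (2*f)² = 4*f²)
N = √(144 + 5*I*√21) (N = √(4*6² + 5*√(-9 - 12)) = √(4*36 + 5*√(-21)) = √(144 + 5*(I*√21)) = √(144 + 5*I*√21) ≈ 12.038 + 0.95171*I)
N + 20*(-45) = √(144 + 5*I*√21) + 20*(-45) = √(144 + 5*I*√21) - 900 = -900 + √(144 + 5*I*√21)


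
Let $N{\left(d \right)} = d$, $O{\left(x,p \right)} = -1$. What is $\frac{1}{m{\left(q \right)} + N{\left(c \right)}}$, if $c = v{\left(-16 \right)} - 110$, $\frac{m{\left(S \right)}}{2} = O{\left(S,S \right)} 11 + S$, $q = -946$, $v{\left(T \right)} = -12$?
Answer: $- \frac{1}{2036} \approx -0.00049116$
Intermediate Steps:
$m{\left(S \right)} = -22 + 2 S$ ($m{\left(S \right)} = 2 \left(\left(-1\right) 11 + S\right) = 2 \left(-11 + S\right) = -22 + 2 S$)
$c = -122$ ($c = -12 - 110 = -122$)
$\frac{1}{m{\left(q \right)} + N{\left(c \right)}} = \frac{1}{\left(-22 + 2 \left(-946\right)\right) - 122} = \frac{1}{\left(-22 - 1892\right) - 122} = \frac{1}{-1914 - 122} = \frac{1}{-2036} = - \frac{1}{2036}$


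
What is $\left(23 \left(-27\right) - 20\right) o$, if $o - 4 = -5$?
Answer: $641$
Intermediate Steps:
$o = -1$ ($o = 4 - 5 = -1$)
$\left(23 \left(-27\right) - 20\right) o = \left(23 \left(-27\right) - 20\right) \left(-1\right) = \left(-621 - 20\right) \left(-1\right) = \left(-641\right) \left(-1\right) = 641$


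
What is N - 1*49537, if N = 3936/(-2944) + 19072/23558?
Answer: -53682233221/1083668 ≈ -49538.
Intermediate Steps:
N = -571505/1083668 (N = 3936*(-1/2944) + 19072*(1/23558) = -123/92 + 9536/11779 = -571505/1083668 ≈ -0.52738)
N - 1*49537 = -571505/1083668 - 1*49537 = -571505/1083668 - 49537 = -53682233221/1083668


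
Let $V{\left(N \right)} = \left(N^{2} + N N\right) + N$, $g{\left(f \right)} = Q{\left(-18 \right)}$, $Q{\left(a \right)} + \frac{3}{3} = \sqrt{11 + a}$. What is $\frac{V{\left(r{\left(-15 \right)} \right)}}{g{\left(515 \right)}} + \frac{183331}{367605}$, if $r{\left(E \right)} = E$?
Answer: $\frac{- 159724844 i + 183331 \sqrt{7}}{367605 \left(i + \sqrt{7}\right)} \approx -53.876 - 143.86 i$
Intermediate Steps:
$Q{\left(a \right)} = -1 + \sqrt{11 + a}$
$g{\left(f \right)} = -1 + i \sqrt{7}$ ($g{\left(f \right)} = -1 + \sqrt{11 - 18} = -1 + \sqrt{-7} = -1 + i \sqrt{7}$)
$V{\left(N \right)} = N + 2 N^{2}$ ($V{\left(N \right)} = \left(N^{2} + N^{2}\right) + N = 2 N^{2} + N = N + 2 N^{2}$)
$\frac{V{\left(r{\left(-15 \right)} \right)}}{g{\left(515 \right)}} + \frac{183331}{367605} = \frac{\left(-15\right) \left(1 + 2 \left(-15\right)\right)}{-1 + i \sqrt{7}} + \frac{183331}{367605} = \frac{\left(-15\right) \left(1 - 30\right)}{-1 + i \sqrt{7}} + 183331 \cdot \frac{1}{367605} = \frac{\left(-15\right) \left(-29\right)}{-1 + i \sqrt{7}} + \frac{183331}{367605} = \frac{435}{-1 + i \sqrt{7}} + \frac{183331}{367605} = \frac{183331}{367605} + \frac{435}{-1 + i \sqrt{7}}$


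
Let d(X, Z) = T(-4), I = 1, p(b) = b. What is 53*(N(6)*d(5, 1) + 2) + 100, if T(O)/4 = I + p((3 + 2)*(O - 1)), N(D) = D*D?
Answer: -182962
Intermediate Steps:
N(D) = D**2
T(O) = -16 + 20*O (T(O) = 4*(1 + (3 + 2)*(O - 1)) = 4*(1 + 5*(-1 + O)) = 4*(1 + (-5 + 5*O)) = 4*(-4 + 5*O) = -16 + 20*O)
d(X, Z) = -96 (d(X, Z) = -16 + 20*(-4) = -16 - 80 = -96)
53*(N(6)*d(5, 1) + 2) + 100 = 53*(6**2*(-96) + 2) + 100 = 53*(36*(-96) + 2) + 100 = 53*(-3456 + 2) + 100 = 53*(-3454) + 100 = -183062 + 100 = -182962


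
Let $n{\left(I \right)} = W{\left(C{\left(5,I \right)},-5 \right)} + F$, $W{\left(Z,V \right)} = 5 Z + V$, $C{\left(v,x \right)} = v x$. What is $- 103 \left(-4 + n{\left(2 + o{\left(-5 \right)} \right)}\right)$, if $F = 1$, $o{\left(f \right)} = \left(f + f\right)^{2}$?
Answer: $-261826$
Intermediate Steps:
$o{\left(f \right)} = 4 f^{2}$ ($o{\left(f \right)} = \left(2 f\right)^{2} = 4 f^{2}$)
$W{\left(Z,V \right)} = V + 5 Z$
$n{\left(I \right)} = -4 + 25 I$ ($n{\left(I \right)} = \left(-5 + 5 \cdot 5 I\right) + 1 = \left(-5 + 25 I\right) + 1 = -4 + 25 I$)
$- 103 \left(-4 + n{\left(2 + o{\left(-5 \right)} \right)}\right) = - 103 \left(-4 - \left(4 - 25 \left(2 + 4 \left(-5\right)^{2}\right)\right)\right) = - 103 \left(-4 - \left(4 - 25 \left(2 + 4 \cdot 25\right)\right)\right) = - 103 \left(-4 - \left(4 - 25 \left(2 + 100\right)\right)\right) = - 103 \left(-4 + \left(-4 + 25 \cdot 102\right)\right) = - 103 \left(-4 + \left(-4 + 2550\right)\right) = - 103 \left(-4 + 2546\right) = \left(-103\right) 2542 = -261826$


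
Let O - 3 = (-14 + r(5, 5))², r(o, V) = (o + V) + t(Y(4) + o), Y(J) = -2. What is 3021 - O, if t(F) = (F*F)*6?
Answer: 518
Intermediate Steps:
t(F) = 6*F² (t(F) = F²*6 = 6*F²)
r(o, V) = V + o + 6*(-2 + o)² (r(o, V) = (o + V) + 6*(-2 + o)² = (V + o) + 6*(-2 + o)² = V + o + 6*(-2 + o)²)
O = 2503 (O = 3 + (-14 + (5 + 5 + 6*(-2 + 5)²))² = 3 + (-14 + (5 + 5 + 6*3²))² = 3 + (-14 + (5 + 5 + 6*9))² = 3 + (-14 + (5 + 5 + 54))² = 3 + (-14 + 64)² = 3 + 50² = 3 + 2500 = 2503)
3021 - O = 3021 - 1*2503 = 3021 - 2503 = 518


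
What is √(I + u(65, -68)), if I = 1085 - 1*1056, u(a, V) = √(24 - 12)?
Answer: √(29 + 2*√3) ≈ 5.6977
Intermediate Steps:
u(a, V) = 2*√3 (u(a, V) = √12 = 2*√3)
I = 29 (I = 1085 - 1056 = 29)
√(I + u(65, -68)) = √(29 + 2*√3)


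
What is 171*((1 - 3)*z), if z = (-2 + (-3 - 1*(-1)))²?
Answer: -5472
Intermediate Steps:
z = 16 (z = (-2 + (-3 + 1))² = (-2 - 2)² = (-4)² = 16)
171*((1 - 3)*z) = 171*((1 - 3)*16) = 171*(-2*16) = 171*(-32) = -5472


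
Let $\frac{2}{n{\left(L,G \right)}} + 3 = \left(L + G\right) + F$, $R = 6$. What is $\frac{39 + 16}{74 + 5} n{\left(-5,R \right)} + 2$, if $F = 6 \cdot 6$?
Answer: $\frac{2741}{1343} \approx 2.041$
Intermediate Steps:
$F = 36$
$n{\left(L,G \right)} = \frac{2}{33 + G + L}$ ($n{\left(L,G \right)} = \frac{2}{-3 + \left(\left(L + G\right) + 36\right)} = \frac{2}{-3 + \left(\left(G + L\right) + 36\right)} = \frac{2}{-3 + \left(36 + G + L\right)} = \frac{2}{33 + G + L}$)
$\frac{39 + 16}{74 + 5} n{\left(-5,R \right)} + 2 = \frac{39 + 16}{74 + 5} \frac{2}{33 + 6 - 5} + 2 = \frac{55}{79} \cdot \frac{2}{34} + 2 = 55 \cdot \frac{1}{79} \cdot 2 \cdot \frac{1}{34} + 2 = \frac{55}{79} \cdot \frac{1}{17} + 2 = \frac{55}{1343} + 2 = \frac{2741}{1343}$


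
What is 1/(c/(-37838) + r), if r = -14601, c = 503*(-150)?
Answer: -18919/276198594 ≈ -6.8498e-5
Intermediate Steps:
c = -75450
1/(c/(-37838) + r) = 1/(-75450/(-37838) - 14601) = 1/(-75450*(-1/37838) - 14601) = 1/(37725/18919 - 14601) = 1/(-276198594/18919) = -18919/276198594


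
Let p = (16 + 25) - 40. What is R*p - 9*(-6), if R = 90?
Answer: 144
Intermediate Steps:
p = 1 (p = 41 - 40 = 1)
R*p - 9*(-6) = 90*1 - 9*(-6) = 90 + 54 = 144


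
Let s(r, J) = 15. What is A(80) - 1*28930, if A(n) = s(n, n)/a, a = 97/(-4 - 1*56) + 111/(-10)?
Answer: -22074490/763 ≈ -28931.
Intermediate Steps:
a = -763/60 (a = 97/(-4 - 56) + 111*(-⅒) = 97/(-60) - 111/10 = 97*(-1/60) - 111/10 = -97/60 - 111/10 = -763/60 ≈ -12.717)
A(n) = -900/763 (A(n) = 15/(-763/60) = 15*(-60/763) = -900/763)
A(80) - 1*28930 = -900/763 - 1*28930 = -900/763 - 28930 = -22074490/763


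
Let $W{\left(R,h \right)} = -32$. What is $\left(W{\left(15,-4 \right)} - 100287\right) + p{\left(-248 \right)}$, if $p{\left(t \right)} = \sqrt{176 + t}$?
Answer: $-100319 + 6 i \sqrt{2} \approx -1.0032 \cdot 10^{5} + 8.4853 i$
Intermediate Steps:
$\left(W{\left(15,-4 \right)} - 100287\right) + p{\left(-248 \right)} = \left(-32 - 100287\right) + \sqrt{176 - 248} = -100319 + \sqrt{-72} = -100319 + 6 i \sqrt{2}$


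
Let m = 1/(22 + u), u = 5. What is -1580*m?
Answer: -1580/27 ≈ -58.518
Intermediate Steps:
m = 1/27 (m = 1/(22 + 5) = 1/27 ≈ 0.037037)
-1580*m = -1580*1/27 = -1580/27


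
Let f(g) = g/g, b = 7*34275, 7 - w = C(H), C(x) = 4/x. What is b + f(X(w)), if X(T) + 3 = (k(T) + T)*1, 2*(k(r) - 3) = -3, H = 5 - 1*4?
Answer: 239926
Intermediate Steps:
H = 1 (H = 5 - 4 = 1)
k(r) = 3/2 (k(r) = 3 + (½)*(-3) = 3 - 3/2 = 3/2)
w = 3 (w = 7 - 4/1 = 7 - 4 = 3)
X(T) = -3/2 + T (X(T) = -3 + (3/2 + T)*1 = -3 + (3/2 + T) = -3/2 + T)
b = 239925
f(g) = 1
b + f(X(w)) = 239925 + 1 = 239926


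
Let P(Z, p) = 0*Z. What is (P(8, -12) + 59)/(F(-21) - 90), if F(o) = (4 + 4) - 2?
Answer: -59/84 ≈ -0.70238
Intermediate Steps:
P(Z, p) = 0
F(o) = 6 (F(o) = 8 - 2 = 6)
(P(8, -12) + 59)/(F(-21) - 90) = (0 + 59)/(6 - 90) = 59/(-84) = 59*(-1/84) = -59/84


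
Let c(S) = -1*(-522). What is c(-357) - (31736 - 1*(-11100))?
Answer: -42314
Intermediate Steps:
c(S) = 522
c(-357) - (31736 - 1*(-11100)) = 522 - (31736 - 1*(-11100)) = 522 - (31736 + 11100) = 522 - 1*42836 = 522 - 42836 = -42314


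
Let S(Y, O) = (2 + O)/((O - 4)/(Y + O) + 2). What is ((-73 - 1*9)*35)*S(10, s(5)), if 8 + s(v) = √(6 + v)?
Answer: 11480 + 2870*√11 ≈ 20999.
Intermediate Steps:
s(v) = -8 + √(6 + v)
S(Y, O) = (2 + O)/(2 + (-4 + O)/(O + Y)) (S(Y, O) = (2 + O)/((-4 + O)/(O + Y) + 2) = (2 + O)/(2 + (-4 + O)/(O + Y)))
((-73 - 1*9)*35)*S(10, s(5)) = ((-73 - 1*9)*35)*(((-8 + √(6 + 5))² + 2*(-8 + √(6 + 5)) + 2*10 + (-8 + √(6 + 5))*10)/(-4 + 2*10 + 3*(-8 + √(6 + 5)))) = ((-73 - 9)*35)*(((-8 + √11)² + 2*(-8 + √11) + 20 + (-8 + √11)*10)/(-4 + 20 + 3*(-8 + √11))) = (-82*35)*(((-8 + √11)² + (-16 + 2*√11) + 20 + (-80 + 10*√11))/(-4 + 20 + (-24 + 3*√11))) = -2870*(-76 + (-8 + √11)² + 12*√11)/(-8 + 3*√11)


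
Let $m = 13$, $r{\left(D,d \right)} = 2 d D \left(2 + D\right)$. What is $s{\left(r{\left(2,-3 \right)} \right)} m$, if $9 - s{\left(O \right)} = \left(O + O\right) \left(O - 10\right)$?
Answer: $-72267$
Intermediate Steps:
$r{\left(D,d \right)} = 2 D d \left(2 + D\right)$
$s{\left(O \right)} = 9 - 2 O \left(-10 + O\right)$ ($s{\left(O \right)} = 9 - \left(O + O\right) \left(O - 10\right) = 9 - 2 O \left(-10 + O\right)$)
$s{\left(r{\left(2,-3 \right)} \right)} m = \left(9 - 2 \left(2 \cdot 2 \left(-3\right) \left(2 + 2\right)\right)^{2} + 20 \cdot 2 \cdot 2 \left(-3\right) \left(2 + 2\right)\right) 13 = \left(9 - 2 \left(2 \cdot 2 \left(-3\right) 4\right)^{2} + 20 \cdot 2 \cdot 2 \left(-3\right) 4\right) 13 = \left(9 - 2 \left(-48\right)^{2} + 20 \left(-48\right)\right) 13 = \left(9 - 4608 - 960\right) 13 = \left(-5559\right) 13 = -72267$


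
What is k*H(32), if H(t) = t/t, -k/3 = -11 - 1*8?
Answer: 57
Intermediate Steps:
k = 57 (k = -3*(-11 - 1*8) = -3*(-11 - 8) = -3*(-19) = 57)
H(t) = 1
k*H(32) = 57*1 = 57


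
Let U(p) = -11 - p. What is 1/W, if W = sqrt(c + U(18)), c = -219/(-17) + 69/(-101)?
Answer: -I*sqrt(49530299)/28847 ≈ -0.24397*I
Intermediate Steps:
c = 20946/1717 (c = -219*(-1/17) + 69*(-1/101) = 219/17 - 69/101 = 20946/1717 ≈ 12.199)
W = I*sqrt(49530299)/1717 (W = sqrt(20946/1717 + (-11 - 1*18)) = sqrt(20946/1717 + (-11 - 18)) = sqrt(20946/1717 - 29) = sqrt(-28847/1717) = I*sqrt(49530299)/1717 ≈ 4.0989*I)
1/W = 1/(I*sqrt(49530299)/1717) = -I*sqrt(49530299)/28847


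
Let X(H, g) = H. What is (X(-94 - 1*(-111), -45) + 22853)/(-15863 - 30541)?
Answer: -11435/23202 ≈ -0.49285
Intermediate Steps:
(X(-94 - 1*(-111), -45) + 22853)/(-15863 - 30541) = ((-94 - 1*(-111)) + 22853)/(-15863 - 30541) = ((-94 + 111) + 22853)/(-46404) = (17 + 22853)*(-1/46404) = 22870*(-1/46404) = -11435/23202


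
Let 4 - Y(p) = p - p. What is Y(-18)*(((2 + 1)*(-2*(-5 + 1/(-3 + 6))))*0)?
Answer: 0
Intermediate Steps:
Y(p) = 4 (Y(p) = 4 - (p - p) = 4 - 1*0 = 4 + 0 = 4)
Y(-18)*(((2 + 1)*(-2*(-5 + 1/(-3 + 6))))*0) = 4*(((2 + 1)*(-2*(-5 + 1/(-3 + 6))))*0) = 4*((3*(-2*(-5 + 1/3)))*0) = 4*((3*(-2*(-14/3)))*0) = 4*((3*(28/3))*0) = 4*(28*0) = 4*0 = 0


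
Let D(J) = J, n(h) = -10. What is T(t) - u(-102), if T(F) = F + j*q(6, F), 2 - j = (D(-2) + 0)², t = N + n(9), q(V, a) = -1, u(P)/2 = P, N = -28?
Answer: 168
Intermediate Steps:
u(P) = 2*P
t = -38 (t = -28 - 10 = -38)
j = -2 (j = 2 - (-2 + 0)² = 2 - 1*(-2)² = 2 - 1*4 = 2 - 4 = -2)
T(F) = 2 + F (T(F) = F - 2*(-1) = F + 2 = 2 + F)
T(t) - u(-102) = (2 - 38) - 2*(-102) = -36 - 1*(-204) = -36 + 204 = 168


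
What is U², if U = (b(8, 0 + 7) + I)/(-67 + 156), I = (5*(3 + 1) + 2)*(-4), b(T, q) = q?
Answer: 6561/7921 ≈ 0.82830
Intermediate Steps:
I = -88 (I = (5*4 + 2)*(-4) = (20 + 2)*(-4) = 22*(-4) = -88)
U = -81/89 (U = ((0 + 7) - 88)/(-67 + 156) = (7 - 88)/89 = -81*1/89 = -81/89 ≈ -0.91011)
U² = (-81/89)² = 6561/7921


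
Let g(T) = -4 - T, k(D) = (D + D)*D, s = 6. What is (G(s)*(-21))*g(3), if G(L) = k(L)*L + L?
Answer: 64386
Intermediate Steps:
k(D) = 2*D² (k(D) = (2*D)*D = 2*D²)
G(L) = L + 2*L³ (G(L) = (2*L²)*L + L = 2*L³ + L = L + 2*L³)
(G(s)*(-21))*g(3) = ((6 + 2*6³)*(-21))*(-4 - 1*3) = ((6 + 2*216)*(-21))*(-4 - 3) = ((6 + 432)*(-21))*(-7) = (438*(-21))*(-7) = -9198*(-7) = 64386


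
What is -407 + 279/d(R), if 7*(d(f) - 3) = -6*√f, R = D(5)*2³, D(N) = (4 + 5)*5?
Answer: -570694/1391 - 7812*√10/1391 ≈ -428.04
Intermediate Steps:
D(N) = 45 (D(N) = 9*5 = 45)
R = 360 (R = 45*2³ = 45*8 = 360)
d(f) = 3 - 6*√f/7 (d(f) = 3 + (-6*√f)/7 = 3 - 6*√f/7)
-407 + 279/d(R) = -407 + 279/(3 - 36*√10/7)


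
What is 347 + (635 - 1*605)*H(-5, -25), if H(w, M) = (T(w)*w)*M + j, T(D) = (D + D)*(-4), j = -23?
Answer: 149657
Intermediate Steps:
T(D) = -8*D (T(D) = (2*D)*(-4) = -8*D)
H(w, M) = -23 - 8*M*w² (H(w, M) = ((-8*w)*w)*M - 23 = (-8*w²)*M - 23 = -8*M*w² - 23 = -23 - 8*M*w²)
347 + (635 - 1*605)*H(-5, -25) = 347 + (635 - 1*605)*(-23 - 8*(-25)*(-5)²) = 347 + (635 - 605)*(-23 - 8*(-25)*25) = 347 + 30*(-23 + 5000) = 347 + 30*4977 = 347 + 149310 = 149657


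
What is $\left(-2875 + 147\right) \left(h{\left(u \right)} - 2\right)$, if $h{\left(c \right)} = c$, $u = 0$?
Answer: $5456$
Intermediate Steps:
$\left(-2875 + 147\right) \left(h{\left(u \right)} - 2\right) = \left(-2875 + 147\right) \left(0 - 2\right) = - 2728 \left(0 - 2\right) = \left(-2728\right) \left(-2\right) = 5456$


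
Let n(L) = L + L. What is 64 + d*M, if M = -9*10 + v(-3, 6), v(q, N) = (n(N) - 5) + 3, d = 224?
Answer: -17856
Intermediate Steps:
n(L) = 2*L
v(q, N) = -2 + 2*N (v(q, N) = (2*N - 5) + 3 = (-5 + 2*N) + 3 = -2 + 2*N)
M = -80 (M = -9*10 + (-2 + 2*6) = -90 + (-2 + 12) = -90 + 10 = -80)
64 + d*M = 64 + 224*(-80) = 64 - 17920 = -17856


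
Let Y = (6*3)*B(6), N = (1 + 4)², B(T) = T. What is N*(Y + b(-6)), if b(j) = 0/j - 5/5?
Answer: 2675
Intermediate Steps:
b(j) = -1 (b(j) = 0 - 5*⅕ = 0 - 1 = -1)
N = 25 (N = 5² = 25)
Y = 108 (Y = (6*3)*6 = 18*6 = 108)
N*(Y + b(-6)) = 25*(108 - 1) = 25*107 = 2675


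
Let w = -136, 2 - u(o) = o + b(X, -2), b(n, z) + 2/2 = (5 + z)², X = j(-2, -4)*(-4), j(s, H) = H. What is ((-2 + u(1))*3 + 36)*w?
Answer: -1224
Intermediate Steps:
X = 16 (X = -4*(-4) = 16)
b(n, z) = -1 + (5 + z)²
u(o) = -6 - o (u(o) = 2 - (o + (-1 + (5 - 2)²)) = 2 - (o + (-1 + 3²)) = 2 - (o + (-1 + 9)) = 2 - (o + 8) = 2 - (8 + o) = 2 + (-8 - o) = -6 - o)
((-2 + u(1))*3 + 36)*w = ((-2 + (-6 - 1*1))*3 + 36)*(-136) = ((-2 + (-6 - 1))*3 + 36)*(-136) = ((-2 - 7)*3 + 36)*(-136) = (-9*3 + 36)*(-136) = (-27 + 36)*(-136) = 9*(-136) = -1224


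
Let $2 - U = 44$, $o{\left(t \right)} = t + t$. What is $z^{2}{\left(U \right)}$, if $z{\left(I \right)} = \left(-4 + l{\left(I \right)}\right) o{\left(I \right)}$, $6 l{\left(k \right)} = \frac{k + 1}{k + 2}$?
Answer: $\frac{41383489}{400} \approx 1.0346 \cdot 10^{5}$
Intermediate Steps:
$o{\left(t \right)} = 2 t$
$U = -42$ ($U = 2 - 44 = -42$)
$l{\left(k \right)} = \frac{1 + k}{6 \left(2 + k\right)}$ ($l{\left(k \right)} = \frac{\left(k + 1\right) \frac{1}{k + 2}}{6} = \frac{\left(1 + k\right) \frac{1}{2 + k}}{6} = \frac{\frac{1}{2 + k} \left(1 + k\right)}{6} = \frac{1 + k}{6 \left(2 + k\right)}$)
$z{\left(I \right)} = 2 I \left(-4 + \frac{1 + I}{6 \left(2 + I\right)}\right)$ ($z{\left(I \right)} = \left(-4 + \frac{1 + I}{6 \left(2 + I\right)}\right) 2 I = 2 I \left(-4 + \frac{1 + I}{6 \left(2 + I\right)}\right)$)
$z^{2}{\left(U \right)} = \left(\frac{1}{3} \left(-42\right) \frac{1}{2 - 42} \left(-47 - -966\right)\right)^{2} = \left(\frac{1}{3} \left(-42\right) \frac{1}{-40} \left(-47 + 966\right)\right)^{2} = \left(\frac{1}{3} \left(-42\right) \left(- \frac{1}{40}\right) 919\right)^{2} = \left(\frac{6433}{20}\right)^{2} = \frac{41383489}{400}$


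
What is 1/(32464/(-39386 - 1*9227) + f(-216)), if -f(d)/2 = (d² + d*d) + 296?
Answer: -48613/9101163872 ≈ -5.3414e-6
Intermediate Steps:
f(d) = -592 - 4*d² (f(d) = -2*((d² + d*d) + 296) = -2*((d² + d²) + 296) = -2*(2*d² + 296) = -2*(296 + 2*d²) = -592 - 4*d²)
1/(32464/(-39386 - 1*9227) + f(-216)) = 1/(32464/(-39386 - 1*9227) + (-592 - 4*(-216)²)) = 1/(32464/(-39386 - 9227) + (-592 - 4*46656)) = 1/(32464/(-48613) + (-592 - 186624)) = 1/(32464*(-1/48613) - 187216) = 1/(-32464/48613 - 187216) = 1/(-9101163872/48613) = -48613/9101163872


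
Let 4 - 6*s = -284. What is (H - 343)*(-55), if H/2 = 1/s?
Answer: 452705/24 ≈ 18863.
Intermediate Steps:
s = 48 (s = ⅔ - ⅙*(-284) = ⅔ + 142/3 = 48)
H = 1/24 (H = 2/48 = 2*(1/48) = 1/24 ≈ 0.041667)
(H - 343)*(-55) = (1/24 - 343)*(-55) = -8231/24*(-55) = 452705/24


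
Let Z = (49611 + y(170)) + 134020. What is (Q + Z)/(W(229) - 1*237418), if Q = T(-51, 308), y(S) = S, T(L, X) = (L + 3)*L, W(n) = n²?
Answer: -62083/61659 ≈ -1.0069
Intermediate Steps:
T(L, X) = L*(3 + L) (T(L, X) = (3 + L)*L = L*(3 + L))
Z = 183801 (Z = (49611 + 170) + 134020 = 49781 + 134020 = 183801)
Q = 2448 (Q = -51*(3 - 51) = -51*(-48) = 2448)
(Q + Z)/(W(229) - 1*237418) = (2448 + 183801)/(229² - 1*237418) = 186249/(52441 - 237418) = 186249/(-184977) = 186249*(-1/184977) = -62083/61659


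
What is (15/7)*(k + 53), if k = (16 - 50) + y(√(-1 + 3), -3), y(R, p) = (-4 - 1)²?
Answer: 660/7 ≈ 94.286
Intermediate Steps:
y(R, p) = 25 (y(R, p) = (-5)² = 25)
k = -9 (k = (16 - 50) + 25 = -34 + 25 = -9)
(15/7)*(k + 53) = (15/7)*(-9 + 53) = (15*(⅐))*44 = (15/7)*44 = 660/7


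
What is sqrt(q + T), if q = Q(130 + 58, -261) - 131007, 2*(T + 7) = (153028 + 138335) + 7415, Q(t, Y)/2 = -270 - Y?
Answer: sqrt(18357) ≈ 135.49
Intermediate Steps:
Q(t, Y) = -540 - 2*Y (Q(t, Y) = 2*(-270 - Y) = -540 - 2*Y)
T = 149382 (T = -7 + ((153028 + 138335) + 7415)/2 = -7 + (291363 + 7415)/2 = -7 + (1/2)*298778 = -7 + 149389 = 149382)
q = -131025 (q = (-540 - 2*(-261)) - 131007 = (-540 + 522) - 131007 = -18 - 131007 = -131025)
sqrt(q + T) = sqrt(-131025 + 149382) = sqrt(18357)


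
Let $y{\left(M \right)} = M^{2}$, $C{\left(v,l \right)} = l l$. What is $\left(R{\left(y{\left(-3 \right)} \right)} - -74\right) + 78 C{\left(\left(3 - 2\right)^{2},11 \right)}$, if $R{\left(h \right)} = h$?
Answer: $9521$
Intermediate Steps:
$C{\left(v,l \right)} = l^{2}$
$\left(R{\left(y{\left(-3 \right)} \right)} - -74\right) + 78 C{\left(\left(3 - 2\right)^{2},11 \right)} = \left(\left(-3\right)^{2} - -74\right) + 78 \cdot 11^{2} = \left(9 + 74\right) + 78 \cdot 121 = 83 + 9438 = 9521$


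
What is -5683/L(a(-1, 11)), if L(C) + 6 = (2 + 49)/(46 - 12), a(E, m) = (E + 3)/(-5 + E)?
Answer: 11366/9 ≈ 1262.9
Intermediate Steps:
a(E, m) = (3 + E)/(-5 + E)
L(C) = -9/2 (L(C) = -6 + (2 + 49)/(46 - 12) = -6 + 51/34 = -6 + 51*(1/34) = -6 + 3/2 = -9/2)
-5683/L(a(-1, 11)) = -5683/(-9/2) = -5683*(-2/9) = 11366/9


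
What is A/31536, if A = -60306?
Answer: -10051/5256 ≈ -1.9123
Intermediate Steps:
A/31536 = -60306/31536 = -60306*1/31536 = -10051/5256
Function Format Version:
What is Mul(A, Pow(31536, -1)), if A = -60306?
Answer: Rational(-10051, 5256) ≈ -1.9123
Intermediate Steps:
Mul(A, Pow(31536, -1)) = Mul(-60306, Pow(31536, -1)) = Mul(-60306, Rational(1, 31536)) = Rational(-10051, 5256)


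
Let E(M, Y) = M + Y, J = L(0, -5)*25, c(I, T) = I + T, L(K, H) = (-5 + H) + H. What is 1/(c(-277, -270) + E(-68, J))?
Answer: -1/990 ≈ -0.0010101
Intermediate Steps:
L(K, H) = -5 + 2*H
J = -375 (J = (-5 + 2*(-5))*25 = (-5 - 10)*25 = -15*25 = -375)
1/(c(-277, -270) + E(-68, J)) = 1/((-277 - 270) + (-68 - 375)) = 1/(-547 - 443) = 1/(-990) = -1/990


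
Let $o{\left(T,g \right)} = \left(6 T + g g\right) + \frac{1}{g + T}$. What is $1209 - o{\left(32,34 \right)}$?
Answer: $- \frac{9175}{66} \approx -139.02$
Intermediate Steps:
$o{\left(T,g \right)} = g^{2} + \frac{1}{T + g} + 6 T$ ($o{\left(T,g \right)} = \left(6 T + g^{2}\right) + \frac{1}{T + g} = \left(g^{2} + 6 T\right) + \frac{1}{T + g} = g^{2} + \frac{1}{T + g} + 6 T$)
$1209 - o{\left(32,34 \right)} = 1209 - \frac{1 + 34^{3} + 6 \cdot 32^{2} + 32 \cdot 34^{2} + 6 \cdot 32 \cdot 34}{32 + 34} = 1209 - \frac{1 + 39304 + 6 \cdot 1024 + 32 \cdot 1156 + 6528}{66} = 1209 - \frac{1 + 39304 + 6144 + 36992 + 6528}{66} = 1209 - \frac{1}{66} \cdot 88969 = 1209 - \frac{88969}{66} = - \frac{9175}{66}$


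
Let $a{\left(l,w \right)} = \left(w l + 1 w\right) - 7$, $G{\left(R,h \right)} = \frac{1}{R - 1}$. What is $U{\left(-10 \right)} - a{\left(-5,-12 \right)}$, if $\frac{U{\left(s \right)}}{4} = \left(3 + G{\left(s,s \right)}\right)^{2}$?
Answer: $- \frac{865}{121} \approx -7.1488$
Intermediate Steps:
$G{\left(R,h \right)} = \frac{1}{-1 + R}$
$a{\left(l,w \right)} = -7 + w + l w$ ($a{\left(l,w \right)} = \left(l w + w\right) - 7 = \left(w + l w\right) - 7 = -7 + w + l w$)
$U{\left(s \right)} = 4 \left(3 + \frac{1}{-1 + s}\right)^{2}$
$U{\left(-10 \right)} - a{\left(-5,-12 \right)} = \frac{4 \left(-2 + 3 \left(-10\right)\right)^{2}}{\left(-1 - 10\right)^{2}} - \left(-7 - 12 - -60\right) = \frac{4 \left(-2 - 30\right)^{2}}{121} - \left(-7 - 12 + 60\right) = 4 \cdot \frac{1}{121} \left(-32\right)^{2} - 41 = 4 \cdot \frac{1}{121} \cdot 1024 - 41 = \frac{4096}{121} - 41 = - \frac{865}{121}$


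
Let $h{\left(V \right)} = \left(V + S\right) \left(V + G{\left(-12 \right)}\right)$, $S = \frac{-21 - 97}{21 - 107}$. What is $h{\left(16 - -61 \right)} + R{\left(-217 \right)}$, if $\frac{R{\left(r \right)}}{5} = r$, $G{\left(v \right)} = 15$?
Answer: $\frac{263385}{43} \approx 6125.2$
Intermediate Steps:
$R{\left(r \right)} = 5 r$
$S = \frac{59}{43}$ ($S = - \frac{118}{-86} = \left(-118\right) \left(- \frac{1}{86}\right) = \frac{59}{43} \approx 1.3721$)
$h{\left(V \right)} = \left(15 + V\right) \left(\frac{59}{43} + V\right)$ ($h{\left(V \right)} = \left(V + \frac{59}{43}\right) \left(V + 15\right) = \left(\frac{59}{43} + V\right) \left(15 + V\right) = \left(15 + V\right) \left(\frac{59}{43} + V\right)$)
$h{\left(16 - -61 \right)} + R{\left(-217 \right)} = \left(\frac{885}{43} + \left(16 - -61\right)^{2} + \frac{704 \left(16 - -61\right)}{43}\right) + 5 \left(-217\right) = \left(\frac{885}{43} + \left(16 + 61\right)^{2} + \frac{704 \left(16 + 61\right)}{43}\right) - 1085 = \left(\frac{885}{43} + 77^{2} + \frac{704}{43} \cdot 77\right) - 1085 = \left(\frac{885}{43} + 5929 + \frac{54208}{43}\right) - 1085 = \frac{310040}{43} - 1085 = \frac{263385}{43}$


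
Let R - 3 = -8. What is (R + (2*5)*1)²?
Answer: 25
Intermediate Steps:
R = -5 (R = 3 - 8 = -5)
(R + (2*5)*1)² = (-5 + (2*5)*1)² = (-5 + 10*1)² = (-5 + 10)² = 5² = 25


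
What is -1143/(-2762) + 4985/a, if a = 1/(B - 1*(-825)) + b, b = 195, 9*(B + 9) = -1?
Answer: 25684816088/988722807 ≈ 25.978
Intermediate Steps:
B = -82/9 (B = -9 + (⅑)*(-1) = -9 - ⅑ = -82/9 ≈ -9.1111)
a = 1431894/7343 (a = 1/(-82/9 - 1*(-825)) + 195 = 1/(-82/9 + 825) + 195 = 1/(7343/9) + 195 = 9/7343 + 195 = 1431894/7343 ≈ 195.00)
-1143/(-2762) + 4985/a = -1143/(-2762) + 4985/(1431894/7343) = -1143*(-1/2762) + 4985*(7343/1431894) = 1143/2762 + 36604855/1431894 = 25684816088/988722807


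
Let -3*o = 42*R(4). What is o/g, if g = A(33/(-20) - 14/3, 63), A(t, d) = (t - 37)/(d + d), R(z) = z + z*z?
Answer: 2116800/2599 ≈ 814.47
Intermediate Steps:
R(z) = z + z**2
o = -280 (o = -14*4*(1 + 4) = -14*4*5 = -14*20 = -1/3*840 = -280)
A(t, d) = (-37 + t)/(2*d) (A(t, d) = (-37 + t)/((2*d)) = (-37 + t)*(1/(2*d)) = (-37 + t)/(2*d))
g = -2599/7560 (g = (1/2)*(-37 + (33/(-20) - 14/3))/63 = (1/2)*(1/63)*(-37 + (33*(-1/20) - 14*1/3)) = (1/2)*(1/63)*(-37 + (-33/20 - 14/3)) = (1/2)*(1/63)*(-37 - 379/60) = (1/2)*(1/63)*(-2599/60) = -2599/7560 ≈ -0.34378)
o/g = -280/(-2599/7560) = -280*(-7560/2599) = 2116800/2599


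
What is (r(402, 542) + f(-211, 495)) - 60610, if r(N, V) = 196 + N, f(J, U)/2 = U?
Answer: -59022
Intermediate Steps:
f(J, U) = 2*U
(r(402, 542) + f(-211, 495)) - 60610 = ((196 + 402) + 2*495) - 60610 = (598 + 990) - 60610 = 1588 - 60610 = -59022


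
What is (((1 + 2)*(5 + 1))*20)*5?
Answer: 1800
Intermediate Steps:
(((1 + 2)*(5 + 1))*20)*5 = ((3*6)*20)*5 = (18*20)*5 = 360*5 = 1800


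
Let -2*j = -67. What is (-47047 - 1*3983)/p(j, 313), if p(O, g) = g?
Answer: -51030/313 ≈ -163.04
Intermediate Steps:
j = 67/2 (j = -½*(-67) = 67/2 ≈ 33.500)
(-47047 - 1*3983)/p(j, 313) = (-47047 - 1*3983)/313 = (-47047 - 3983)*(1/313) = -51030*1/313 = -51030/313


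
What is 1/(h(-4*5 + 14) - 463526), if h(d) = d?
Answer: -1/463532 ≈ -2.1573e-6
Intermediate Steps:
1/(h(-4*5 + 14) - 463526) = 1/((-4*5 + 14) - 463526) = 1/((-20 + 14) - 463526) = 1/(-6 - 463526) = 1/(-463532) = -1/463532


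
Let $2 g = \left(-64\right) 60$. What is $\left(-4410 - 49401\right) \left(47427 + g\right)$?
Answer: $-2448777177$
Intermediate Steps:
$g = -1920$ ($g = \frac{\left(-64\right) 60}{2} = \frac{1}{2} \left(-3840\right) = -1920$)
$\left(-4410 - 49401\right) \left(47427 + g\right) = \left(-4410 - 49401\right) \left(47427 - 1920\right) = \left(-53811\right) 45507 = -2448777177$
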